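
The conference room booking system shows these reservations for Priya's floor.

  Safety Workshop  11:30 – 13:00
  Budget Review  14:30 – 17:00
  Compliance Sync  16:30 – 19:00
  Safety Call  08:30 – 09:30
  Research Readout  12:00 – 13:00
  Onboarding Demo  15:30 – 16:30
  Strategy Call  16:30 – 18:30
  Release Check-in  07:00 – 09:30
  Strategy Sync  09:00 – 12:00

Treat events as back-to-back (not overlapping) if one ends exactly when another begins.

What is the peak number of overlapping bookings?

3

Walk through starts and ends in time order (an end at T is processed before a start at T):
07:00 start Release Check-in → 1
08:30 start Safety Call → 2
09:00 start Strategy Sync → 3
09:30 end Release Check-in → 2
09:30 end Safety Call → 1
11:30 start Safety Workshop → 2
12:00 end Strategy Sync → 1
12:00 start Research Readout → 2
13:00 end Research Readout → 1
13:00 end Safety Workshop → 0
14:30 start Budget Review → 1
15:30 start Onboarding Demo → 2
16:30 end Onboarding Demo → 1
16:30 start Compliance Sync → 2
16:30 start Strategy Call → 3
17:00 end Budget Review → 2
18:30 end Strategy Call → 1
19:00 end Compliance Sync → 0
Peak is 3, at 09:00 (Release Check-in, Safety Call, Strategy Sync).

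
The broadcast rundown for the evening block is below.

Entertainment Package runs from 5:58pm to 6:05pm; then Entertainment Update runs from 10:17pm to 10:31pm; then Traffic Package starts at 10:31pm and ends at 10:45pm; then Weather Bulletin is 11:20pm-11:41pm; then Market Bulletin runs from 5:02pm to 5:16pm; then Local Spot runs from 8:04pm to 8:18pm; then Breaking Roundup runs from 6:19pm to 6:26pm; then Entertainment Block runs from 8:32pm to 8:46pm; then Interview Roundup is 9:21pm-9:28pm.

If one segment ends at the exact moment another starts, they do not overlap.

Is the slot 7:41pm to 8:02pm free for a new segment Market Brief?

Market Bulletin: ends 5:16pm at or before Market Brief starts 7:41pm → clear.
Entertainment Package: ends 6:05pm at or before Market Brief starts 7:41pm → clear.
Breaking Roundup: ends 6:26pm at or before Market Brief starts 7:41pm → clear.
Local Spot: starts 8:04pm at or after Market Brief ends 8:02pm → clear.
Entertainment Block: starts 8:32pm at or after Market Brief ends 8:02pm → clear.
Interview Roundup: starts 9:21pm at or after Market Brief ends 8:02pm → clear.
Entertainment Update: starts 10:17pm at or after Market Brief ends 8:02pm → clear.
Traffic Package: starts 10:31pm at or after Market Brief ends 8:02pm → clear.
Weather Bulletin: starts 11:20pm at or after Market Brief ends 8:02pm → clear.

Yes — the slot is free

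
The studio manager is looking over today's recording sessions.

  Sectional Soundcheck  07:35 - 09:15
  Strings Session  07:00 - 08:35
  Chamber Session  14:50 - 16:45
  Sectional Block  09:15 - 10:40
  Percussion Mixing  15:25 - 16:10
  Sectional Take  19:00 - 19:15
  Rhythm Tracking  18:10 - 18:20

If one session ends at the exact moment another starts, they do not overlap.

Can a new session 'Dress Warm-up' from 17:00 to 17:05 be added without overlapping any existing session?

Strings Session: ends 08:35 at or before Dress Warm-up starts 17:00 → clear.
Sectional Soundcheck: ends 09:15 at or before Dress Warm-up starts 17:00 → clear.
Sectional Block: ends 10:40 at or before Dress Warm-up starts 17:00 → clear.
Chamber Session: ends 16:45 at or before Dress Warm-up starts 17:00 → clear.
Percussion Mixing: ends 16:10 at or before Dress Warm-up starts 17:00 → clear.
Rhythm Tracking: starts 18:10 at or after Dress Warm-up ends 17:05 → clear.
Sectional Take: starts 19:00 at or after Dress Warm-up ends 17:05 → clear.

Yes — the slot is free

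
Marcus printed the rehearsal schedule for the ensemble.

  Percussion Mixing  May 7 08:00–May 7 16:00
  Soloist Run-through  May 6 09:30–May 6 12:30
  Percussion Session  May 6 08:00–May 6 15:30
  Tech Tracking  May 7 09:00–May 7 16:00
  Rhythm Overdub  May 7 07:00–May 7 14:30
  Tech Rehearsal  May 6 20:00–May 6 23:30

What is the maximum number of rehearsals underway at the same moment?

Walk through starts and ends in time order (an end at T is processed before a start at T):
May 6 08:00 start Percussion Session → 1
May 6 09:30 start Soloist Run-through → 2
May 6 12:30 end Soloist Run-through → 1
May 6 15:30 end Percussion Session → 0
May 6 20:00 start Tech Rehearsal → 1
May 6 23:30 end Tech Rehearsal → 0
May 7 07:00 start Rhythm Overdub → 1
May 7 08:00 start Percussion Mixing → 2
May 7 09:00 start Tech Tracking → 3
May 7 14:30 end Rhythm Overdub → 2
May 7 16:00 end Percussion Mixing → 1
May 7 16:00 end Tech Tracking → 0
Peak is 3, at May 7 09:00 (Percussion Mixing, Rhythm Overdub, Tech Tracking).

3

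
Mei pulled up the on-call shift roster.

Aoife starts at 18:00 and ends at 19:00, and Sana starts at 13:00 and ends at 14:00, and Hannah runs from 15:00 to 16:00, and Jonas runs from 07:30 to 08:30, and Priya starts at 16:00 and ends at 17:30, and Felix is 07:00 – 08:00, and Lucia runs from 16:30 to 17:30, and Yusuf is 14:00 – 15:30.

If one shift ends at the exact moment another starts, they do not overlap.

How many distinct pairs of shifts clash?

3

Check each pair: they overlap iff neither finishes before the other starts.
Sorted by start: Felix, Jonas, Sana, Yusuf, Hannah, Priya, Lucia, Aoife.
Jonas starts before Felix ends → Felix and Jonas overlap.
Sana starts after Felix ends, so Felix has no further overlaps.
Sana starts after Jonas ends, so Jonas has no further overlaps.
Yusuf starts exactly when Sana ends (back-to-back, no overlap), so Sana has no further overlaps.
Hannah starts before Yusuf ends → Yusuf and Hannah overlap.
Priya starts after Yusuf ends, so Yusuf has no further overlaps.
Priya starts exactly when Hannah ends (back-to-back, no overlap), so Hannah has no further overlaps.
Lucia starts before Priya ends → Priya and Lucia overlap.
Aoife starts after Priya ends.
Aoife starts after Lucia ends.
Overlapping pairs: Felix & Jonas, Hannah & Yusuf, Lucia & Priya — 3 in total.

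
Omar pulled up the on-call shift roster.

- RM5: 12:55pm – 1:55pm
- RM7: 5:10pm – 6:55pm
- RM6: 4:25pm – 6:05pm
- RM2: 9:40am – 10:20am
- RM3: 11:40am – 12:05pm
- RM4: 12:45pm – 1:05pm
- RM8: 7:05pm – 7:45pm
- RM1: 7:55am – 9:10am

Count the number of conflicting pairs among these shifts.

2

Two intervals overlap when each starts before the other ends.
Sorted by start: RM1, RM2, RM3, RM4, RM5, RM6, RM7, RM8.
RM2 starts after RM1 ends — done with RM1.
RM3 starts after RM2 ends — done with RM2.
RM4 starts after RM3 ends — done with RM3.
RM5 starts before RM4 ends → RM4 and RM5 overlap.
RM6 starts after RM4 ends — done with RM4.
RM6 starts after RM5 ends — done with RM5.
RM7 starts before RM6 ends → RM6 and RM7 overlap.
RM8 starts after RM6 ends.
RM8 starts after RM7 ends.
Overlapping pairs: RM4 & RM5, RM6 & RM7 — 2 in total.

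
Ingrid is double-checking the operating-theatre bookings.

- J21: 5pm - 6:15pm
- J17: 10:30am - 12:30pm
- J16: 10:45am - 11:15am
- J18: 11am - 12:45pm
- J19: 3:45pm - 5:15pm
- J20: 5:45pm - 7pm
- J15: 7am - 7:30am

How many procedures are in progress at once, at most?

Walk through starts and ends in time order (an end at T is processed before a start at T):
7am start J15 → 1
7:30am end J15 → 0
10:30am start J17 → 1
10:45am start J16 → 2
11am start J18 → 3
11:15am end J16 → 2
12:30pm end J17 → 1
12:45pm end J18 → 0
3:45pm start J19 → 1
5pm start J21 → 2
5:15pm end J19 → 1
5:45pm start J20 → 2
6:15pm end J21 → 1
7pm end J20 → 0
Peak is 3, at 11am (J16, J17, J18).

3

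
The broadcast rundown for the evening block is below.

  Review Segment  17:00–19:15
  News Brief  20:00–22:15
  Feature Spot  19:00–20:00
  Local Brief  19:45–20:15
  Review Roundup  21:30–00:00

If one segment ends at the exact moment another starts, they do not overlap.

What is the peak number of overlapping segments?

Sweep the timeline, counting +1 at each start and −1 at each end (ends before starts at a tie):
17:00 start Review Segment → 1
19:00 start Feature Spot → 2
19:15 end Review Segment → 1
19:45 start Local Brief → 2
20:00 end Feature Spot → 1
20:00 start News Brief → 2
20:15 end Local Brief → 1
21:30 start Review Roundup → 2
22:15 end News Brief → 1
00:00 end Review Roundup → 0
Peak is 2, at 19:00 (Feature Spot, Review Segment).

2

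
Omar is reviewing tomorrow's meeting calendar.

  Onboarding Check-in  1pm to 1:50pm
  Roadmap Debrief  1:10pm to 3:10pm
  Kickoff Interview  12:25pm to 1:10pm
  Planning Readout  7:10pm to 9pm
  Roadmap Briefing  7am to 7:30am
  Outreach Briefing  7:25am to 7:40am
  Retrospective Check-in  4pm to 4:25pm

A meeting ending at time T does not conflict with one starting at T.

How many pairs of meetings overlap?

3

Check each pair: they overlap iff neither finishes before the other starts.
Sorted by start: Roadmap Briefing, Outreach Briefing, Kickoff Interview, Onboarding Check-in, Roadmap Debrief, Retrospective Check-in, Planning Readout.
Outreach Briefing starts before Roadmap Briefing ends → Roadmap Briefing and Outreach Briefing overlap.
Kickoff Interview starts after Roadmap Briefing ends, so nothing later overlaps Roadmap Briefing either.
Kickoff Interview starts after Outreach Briefing ends, so nothing later overlaps Outreach Briefing either.
Onboarding Check-in starts before Kickoff Interview ends → Kickoff Interview and Onboarding Check-in overlap.
Roadmap Debrief starts exactly when Kickoff Interview ends (back-to-back, no overlap), so nothing later overlaps Kickoff Interview either.
Roadmap Debrief starts before Onboarding Check-in ends → Onboarding Check-in and Roadmap Debrief overlap.
Retrospective Check-in starts after Onboarding Check-in ends, so nothing later overlaps Onboarding Check-in either.
Retrospective Check-in starts after Roadmap Debrief ends, so nothing later overlaps Roadmap Debrief either.
Planning Readout starts after Retrospective Check-in ends.
Overlapping pairs: Kickoff Interview & Onboarding Check-in, Onboarding Check-in & Roadmap Debrief, Outreach Briefing & Roadmap Briefing — 3 in total.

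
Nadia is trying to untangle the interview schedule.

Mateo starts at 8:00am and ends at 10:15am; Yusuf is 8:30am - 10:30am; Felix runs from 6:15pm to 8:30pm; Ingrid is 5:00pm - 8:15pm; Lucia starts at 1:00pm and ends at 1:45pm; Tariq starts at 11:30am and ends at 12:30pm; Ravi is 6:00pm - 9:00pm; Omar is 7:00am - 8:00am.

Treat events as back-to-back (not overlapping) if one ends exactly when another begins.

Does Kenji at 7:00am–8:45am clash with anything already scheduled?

Yes — it overlaps Mateo, Omar, Yusuf

Omar: starts 7:00am before Kenji ends 8:45am, and ends 8:00am after Kenji starts 7:00am → overlap.
Mateo: starts 8:00am before Kenji ends 8:45am, and ends 10:15am after Kenji starts 7:00am → overlap.
Yusuf: starts 8:30am before Kenji ends 8:45am, and ends 10:30am after Kenji starts 7:00am → overlap.
Tariq: starts 11:30am at or after Kenji ends 8:45am → clear.
Lucia: starts 1:00pm at or after Kenji ends 8:45am → clear.
Ingrid: starts 5:00pm at or after Kenji ends 8:45am → clear.
Ravi: starts 6:00pm at or after Kenji ends 8:45am → clear.
Felix: starts 6:15pm at or after Kenji ends 8:45am → clear.
Kenji overlaps Omar, Mateo, Yusuf.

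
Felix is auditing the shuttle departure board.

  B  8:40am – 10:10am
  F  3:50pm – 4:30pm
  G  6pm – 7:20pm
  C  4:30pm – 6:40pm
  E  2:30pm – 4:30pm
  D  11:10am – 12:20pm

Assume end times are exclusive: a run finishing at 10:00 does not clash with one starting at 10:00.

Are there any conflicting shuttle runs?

Sorted by start: B, D, E, F, C, G.
D starts after B ends — done with B.
E starts after D ends — done with D.
F starts before E ends → E and F overlap.
That's a conflict, so the schedule is not conflict-free.

Yes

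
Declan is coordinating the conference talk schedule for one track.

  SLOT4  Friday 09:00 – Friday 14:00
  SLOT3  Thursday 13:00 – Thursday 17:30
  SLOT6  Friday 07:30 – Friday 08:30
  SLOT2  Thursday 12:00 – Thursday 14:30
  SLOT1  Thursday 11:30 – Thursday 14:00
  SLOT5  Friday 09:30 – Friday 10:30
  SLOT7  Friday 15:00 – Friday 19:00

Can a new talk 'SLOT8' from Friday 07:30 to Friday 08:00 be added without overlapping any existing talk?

SLOT1: ends Thursday 14:00 at or before SLOT8 starts Friday 07:30 → clear.
SLOT2: ends Thursday 14:30 at or before SLOT8 starts Friday 07:30 → clear.
SLOT3: ends Thursday 17:30 at or before SLOT8 starts Friday 07:30 → clear.
SLOT6: starts Friday 07:30 before SLOT8 ends Friday 08:00, and ends Friday 08:30 after SLOT8 starts Friday 07:30 → overlap.
SLOT4: starts Friday 09:00 at or after SLOT8 ends Friday 08:00 → clear.
SLOT5: starts Friday 09:30 at or after SLOT8 ends Friday 08:00 → clear.
SLOT7: starts Friday 15:00 at or after SLOT8 ends Friday 08:00 → clear.
SLOT8 overlaps SLOT6.

No — it overlaps SLOT6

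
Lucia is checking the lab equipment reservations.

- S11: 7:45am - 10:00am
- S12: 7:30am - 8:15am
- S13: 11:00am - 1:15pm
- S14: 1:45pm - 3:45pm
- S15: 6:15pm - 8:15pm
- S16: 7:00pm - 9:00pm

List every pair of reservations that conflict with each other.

S11 & S12, S15 & S16

Sorted by start: S12, S11, S13, S14, S15, S16.
S11 starts before S12 ends → S12 and S11 overlap.
S13 starts after S12 ends; S12 is clear from here.
S13 starts after S11 ends; S11 is clear from here.
S14 starts after S13 ends; S13 is clear from here.
S15 starts after S14 ends; S14 is clear from here.
S16 starts before S15 ends → S15 and S16 overlap.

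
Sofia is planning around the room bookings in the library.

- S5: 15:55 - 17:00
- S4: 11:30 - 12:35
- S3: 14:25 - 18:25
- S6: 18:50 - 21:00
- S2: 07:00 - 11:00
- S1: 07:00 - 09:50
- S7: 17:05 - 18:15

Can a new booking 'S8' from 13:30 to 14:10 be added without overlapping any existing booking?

Yes — the slot is free

S1: ends 09:50 at or before S8 starts 13:30 → clear.
S2: ends 11:00 at or before S8 starts 13:30 → clear.
S4: ends 12:35 at or before S8 starts 13:30 → clear.
S3: starts 14:25 at or after S8 ends 14:10 → clear.
S5: starts 15:55 at or after S8 ends 14:10 → clear.
S7: starts 17:05 at or after S8 ends 14:10 → clear.
S6: starts 18:50 at or after S8 ends 14:10 → clear.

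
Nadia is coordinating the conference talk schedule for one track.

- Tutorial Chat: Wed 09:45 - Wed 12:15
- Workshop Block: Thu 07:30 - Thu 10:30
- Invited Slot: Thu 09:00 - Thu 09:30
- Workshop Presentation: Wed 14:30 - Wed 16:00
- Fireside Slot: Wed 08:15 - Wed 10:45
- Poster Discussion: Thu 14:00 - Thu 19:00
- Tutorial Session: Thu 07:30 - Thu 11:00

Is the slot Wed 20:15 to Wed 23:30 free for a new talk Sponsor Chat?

Yes — the slot is free

Fireside Slot: ends Wed 10:45 at or before Sponsor Chat starts Wed 20:15 → clear.
Tutorial Chat: ends Wed 12:15 at or before Sponsor Chat starts Wed 20:15 → clear.
Workshop Presentation: ends Wed 16:00 at or before Sponsor Chat starts Wed 20:15 → clear.
Tutorial Session: starts Thu 07:30 at or after Sponsor Chat ends Wed 23:30 → clear.
Workshop Block: starts Thu 07:30 at or after Sponsor Chat ends Wed 23:30 → clear.
Invited Slot: starts Thu 09:00 at or after Sponsor Chat ends Wed 23:30 → clear.
Poster Discussion: starts Thu 14:00 at or after Sponsor Chat ends Wed 23:30 → clear.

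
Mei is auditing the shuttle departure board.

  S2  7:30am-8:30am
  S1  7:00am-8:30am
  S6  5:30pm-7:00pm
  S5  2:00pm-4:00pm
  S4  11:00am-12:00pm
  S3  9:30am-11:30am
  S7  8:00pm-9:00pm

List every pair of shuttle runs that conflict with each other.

Two intervals overlap when each starts before the other ends.
Sorted by start: S1, S2, S3, S4, S5, S6, S7.
S2 starts before S1 ends → S1 and S2 overlap.
S3 starts after S1 ends; S1 is clear from here.
S3 starts after S2 ends; S2 is clear from here.
S4 starts before S3 ends → S3 and S4 overlap.
S5 starts after S3 ends; S3 is clear from here.
S5 starts after S4 ends; S4 is clear from here.
S6 starts after S5 ends; S5 is clear from here.
S7 starts after S6 ends.

S1 & S2, S3 & S4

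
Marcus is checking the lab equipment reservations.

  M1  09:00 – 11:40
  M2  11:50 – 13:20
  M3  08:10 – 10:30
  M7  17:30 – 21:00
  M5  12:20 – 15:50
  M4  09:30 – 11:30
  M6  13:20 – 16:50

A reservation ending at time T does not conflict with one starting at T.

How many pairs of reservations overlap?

Two intervals overlap when each starts before the other ends.
Sorted by start: M3, M1, M4, M2, M5, M6, M7.
M1 starts before M3 ends → M3 and M1 overlap.
M4 starts before M3 ends → M3 and M4 overlap.
M2 starts after M3 ends — done with M3.
M4 starts before M1 ends → M1 and M4 overlap.
M2 starts after M1 ends — done with M1.
M2 starts after M4 ends — done with M4.
M5 starts before M2 ends → M2 and M5 overlap.
M6 starts exactly when M2 ends (back-to-back, no overlap) — done with M2.
M6 starts before M5 ends → M5 and M6 overlap.
M7 starts after M5 ends.
M7 starts after M6 ends.
Overlapping pairs: M1 & M3, M1 & M4, M2 & M5, M3 & M4, M5 & M6 — 5 in total.

5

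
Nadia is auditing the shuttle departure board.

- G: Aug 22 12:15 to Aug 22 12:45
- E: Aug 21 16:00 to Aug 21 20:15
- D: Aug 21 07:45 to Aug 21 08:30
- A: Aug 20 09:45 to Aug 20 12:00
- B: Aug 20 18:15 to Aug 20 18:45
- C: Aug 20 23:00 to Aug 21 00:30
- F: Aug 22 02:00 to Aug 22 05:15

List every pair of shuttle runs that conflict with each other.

none

Sorted by start: A, B, C, D, E, F, G.
B starts after A ends — done with A.
C starts after B ends — done with B.
D starts after C ends — done with C.
E starts after D ends — done with D.
F starts after E ends — done with E.
G starts after F ends.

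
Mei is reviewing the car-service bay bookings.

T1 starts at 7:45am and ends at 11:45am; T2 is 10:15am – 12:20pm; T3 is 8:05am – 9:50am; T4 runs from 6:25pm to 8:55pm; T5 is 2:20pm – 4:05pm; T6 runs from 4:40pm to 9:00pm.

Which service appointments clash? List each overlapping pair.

Two intervals overlap when each starts before the other ends.
Sorted by start: T1, T3, T2, T5, T6, T4.
T3 starts before T1 ends → T1 and T3 overlap.
T2 starts before T1 ends → T1 and T2 overlap.
T5 starts after T1 ends, so T1 has no further overlaps.
T2 starts after T3 ends, so T3 has no further overlaps.
T5 starts after T2 ends, so T2 has no further overlaps.
T6 starts after T5 ends, so T5 has no further overlaps.
T4 starts before T6 ends → T6 and T4 overlap.

T1 & T2, T1 & T3, T4 & T6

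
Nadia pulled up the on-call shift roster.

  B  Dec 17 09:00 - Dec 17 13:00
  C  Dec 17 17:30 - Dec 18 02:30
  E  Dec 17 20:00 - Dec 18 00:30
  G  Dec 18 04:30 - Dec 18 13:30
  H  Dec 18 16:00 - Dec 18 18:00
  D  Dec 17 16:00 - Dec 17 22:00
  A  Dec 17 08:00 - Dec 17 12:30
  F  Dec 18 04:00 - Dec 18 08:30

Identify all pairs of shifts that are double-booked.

Sorted by start: A, B, D, C, E, F, G, H.
B starts before A ends → A and B overlap.
D starts after A ends — done with A.
D starts after B ends — done with B.
C starts before D ends → D and C overlap.
E starts before D ends → D and E overlap.
F starts after D ends — done with D.
E starts before C ends → C and E overlap.
F starts after C ends — done with C.
F starts after E ends — done with E.
G starts before F ends → F and G overlap.
H starts after F ends.
H starts after G ends.

A & B, C & D, C & E, D & E, F & G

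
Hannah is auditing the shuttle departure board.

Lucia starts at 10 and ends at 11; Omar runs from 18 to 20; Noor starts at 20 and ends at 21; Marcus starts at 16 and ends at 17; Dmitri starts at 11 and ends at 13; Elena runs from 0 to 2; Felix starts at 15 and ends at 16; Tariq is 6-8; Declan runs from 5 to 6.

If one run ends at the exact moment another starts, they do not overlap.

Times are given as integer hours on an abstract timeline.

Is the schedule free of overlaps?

Sorted by start: Elena, Declan, Tariq, Lucia, Dmitri, Felix, Marcus, Omar, Noor.
Declan starts after Elena ends, so nothing later overlaps Elena either.
Tariq starts exactly when Declan ends (back-to-back, no overlap), so nothing later overlaps Declan either.
Lucia starts after Tariq ends, so nothing later overlaps Tariq either.
Dmitri starts exactly when Lucia ends (back-to-back, no overlap), so nothing later overlaps Lucia either.
Felix starts after Dmitri ends, so nothing later overlaps Dmitri either.
Marcus starts exactly when Felix ends (back-to-back, no overlap), so nothing later overlaps Felix either.
Omar starts after Marcus ends, so nothing later overlaps Marcus either.
Noor starts exactly when Omar ends (back-to-back, no overlap).
Every pair is clear; the schedule has no overlaps.

Yes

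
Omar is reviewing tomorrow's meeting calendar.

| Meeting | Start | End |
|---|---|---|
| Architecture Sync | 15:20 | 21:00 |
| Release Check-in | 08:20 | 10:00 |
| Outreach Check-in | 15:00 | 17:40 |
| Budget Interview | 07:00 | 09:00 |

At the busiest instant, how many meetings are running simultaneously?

Sweep the timeline, counting +1 at each start and −1 at each end (ends before starts at a tie):
07:00 start Budget Interview → 1
08:20 start Release Check-in → 2
09:00 end Budget Interview → 1
10:00 end Release Check-in → 0
15:00 start Outreach Check-in → 1
15:20 start Architecture Sync → 2
17:40 end Outreach Check-in → 1
21:00 end Architecture Sync → 0
Peak is 2, at 08:20 (Budget Interview, Release Check-in).

2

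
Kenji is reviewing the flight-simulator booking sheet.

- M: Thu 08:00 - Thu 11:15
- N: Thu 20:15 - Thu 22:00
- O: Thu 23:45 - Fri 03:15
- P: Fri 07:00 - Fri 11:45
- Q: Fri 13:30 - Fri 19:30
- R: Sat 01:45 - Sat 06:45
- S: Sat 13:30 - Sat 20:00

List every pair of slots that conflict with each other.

Check each pair: they overlap iff neither finishes before the other starts.
Sorted by start: M, N, O, P, Q, R, S.
N starts after M ends — done with M.
O starts after N ends — done with N.
P starts after O ends — done with O.
Q starts after P ends — done with P.
R starts after Q ends — done with Q.
S starts after R ends.

no overlapping pairs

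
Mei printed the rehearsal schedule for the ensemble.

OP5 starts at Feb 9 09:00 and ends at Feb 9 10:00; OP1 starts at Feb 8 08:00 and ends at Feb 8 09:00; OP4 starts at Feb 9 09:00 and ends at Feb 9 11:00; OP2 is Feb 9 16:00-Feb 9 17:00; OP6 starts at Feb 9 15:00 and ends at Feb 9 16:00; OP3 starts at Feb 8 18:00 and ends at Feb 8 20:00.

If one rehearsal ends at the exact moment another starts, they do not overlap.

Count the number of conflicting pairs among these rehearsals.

1

Check each pair: they overlap iff neither finishes before the other starts.
Sorted by start: OP1, OP3, OP4, OP5, OP6, OP2.
OP3 starts after OP1 ends, so OP1 has no further overlaps.
OP4 starts after OP3 ends, so OP3 has no further overlaps.
OP5 starts before OP4 ends → OP4 and OP5 overlap.
OP6 starts after OP4 ends, so OP4 has no further overlaps.
OP6 starts after OP5 ends, so OP5 has no further overlaps.
OP2 starts exactly when OP6 ends (back-to-back, no overlap).
Overlapping pairs: OP4 & OP5 — 1 in total.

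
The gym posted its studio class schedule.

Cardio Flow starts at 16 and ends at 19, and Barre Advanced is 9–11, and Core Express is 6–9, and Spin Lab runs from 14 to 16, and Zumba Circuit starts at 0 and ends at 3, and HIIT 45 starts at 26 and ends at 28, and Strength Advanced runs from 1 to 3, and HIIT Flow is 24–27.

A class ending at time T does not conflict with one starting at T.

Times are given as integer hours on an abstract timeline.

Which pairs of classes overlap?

Sorted by start: Zumba Circuit, Strength Advanced, Core Express, Barre Advanced, Spin Lab, Cardio Flow, HIIT Flow, HIIT 45.
Strength Advanced starts before Zumba Circuit ends → Zumba Circuit and Strength Advanced overlap.
Core Express starts after Zumba Circuit ends; Zumba Circuit is clear from here.
Core Express starts after Strength Advanced ends; Strength Advanced is clear from here.
Barre Advanced starts exactly when Core Express ends (back-to-back, no overlap); Core Express is clear from here.
Spin Lab starts after Barre Advanced ends; Barre Advanced is clear from here.
Cardio Flow starts exactly when Spin Lab ends (back-to-back, no overlap); Spin Lab is clear from here.
HIIT Flow starts after Cardio Flow ends; Cardio Flow is clear from here.
HIIT 45 starts before HIIT Flow ends → HIIT Flow and HIIT 45 overlap.

HIIT 45 & HIIT Flow, Strength Advanced & Zumba Circuit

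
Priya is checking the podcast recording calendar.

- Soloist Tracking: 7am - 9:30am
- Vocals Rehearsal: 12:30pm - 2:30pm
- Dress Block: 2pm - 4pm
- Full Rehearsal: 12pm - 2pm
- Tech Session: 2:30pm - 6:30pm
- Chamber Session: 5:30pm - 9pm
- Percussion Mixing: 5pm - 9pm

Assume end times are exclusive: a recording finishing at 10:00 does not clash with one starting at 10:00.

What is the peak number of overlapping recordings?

3

Sweep the timeline, counting +1 at each start and −1 at each end (ends before starts at a tie):
7am start Soloist Tracking → 1
9:30am end Soloist Tracking → 0
12pm start Full Rehearsal → 1
12:30pm start Vocals Rehearsal → 2
2pm end Full Rehearsal → 1
2pm start Dress Block → 2
2:30pm end Vocals Rehearsal → 1
2:30pm start Tech Session → 2
4pm end Dress Block → 1
5pm start Percussion Mixing → 2
5:30pm start Chamber Session → 3
6:30pm end Tech Session → 2
9pm end Chamber Session → 1
9pm end Percussion Mixing → 0
Peak is 3, at 5:30pm (Chamber Session, Percussion Mixing, Tech Session).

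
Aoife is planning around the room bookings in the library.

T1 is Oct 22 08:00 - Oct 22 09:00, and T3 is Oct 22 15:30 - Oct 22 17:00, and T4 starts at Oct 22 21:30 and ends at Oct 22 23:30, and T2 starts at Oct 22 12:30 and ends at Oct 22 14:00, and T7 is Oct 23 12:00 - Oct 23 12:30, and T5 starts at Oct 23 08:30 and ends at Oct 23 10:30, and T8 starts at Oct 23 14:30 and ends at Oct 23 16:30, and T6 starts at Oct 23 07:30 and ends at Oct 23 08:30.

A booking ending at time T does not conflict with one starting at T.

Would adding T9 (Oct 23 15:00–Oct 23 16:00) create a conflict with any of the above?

T1: ends Oct 22 09:00 at or before T9 starts Oct 23 15:00 → clear.
T2: ends Oct 22 14:00 at or before T9 starts Oct 23 15:00 → clear.
T3: ends Oct 22 17:00 at or before T9 starts Oct 23 15:00 → clear.
T4: ends Oct 22 23:30 at or before T9 starts Oct 23 15:00 → clear.
T6: ends Oct 23 08:30 at or before T9 starts Oct 23 15:00 → clear.
T5: ends Oct 23 10:30 at or before T9 starts Oct 23 15:00 → clear.
T7: ends Oct 23 12:30 at or before T9 starts Oct 23 15:00 → clear.
T8: starts Oct 23 14:30 before T9 ends Oct 23 16:00, and ends Oct 23 16:30 after T9 starts Oct 23 15:00 → overlap.
T9 overlaps T8.

Yes — it overlaps T8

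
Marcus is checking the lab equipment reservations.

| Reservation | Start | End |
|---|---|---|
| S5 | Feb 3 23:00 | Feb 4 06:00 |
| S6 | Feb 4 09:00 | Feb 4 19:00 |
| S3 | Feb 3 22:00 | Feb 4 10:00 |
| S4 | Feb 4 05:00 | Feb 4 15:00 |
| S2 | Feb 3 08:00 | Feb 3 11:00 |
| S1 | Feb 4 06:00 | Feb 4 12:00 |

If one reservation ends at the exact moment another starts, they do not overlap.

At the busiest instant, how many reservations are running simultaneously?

4

Sweep the timeline, counting +1 at each start and −1 at each end (ends before starts at a tie):
Feb 3 08:00 start S2 → 1
Feb 3 11:00 end S2 → 0
Feb 3 22:00 start S3 → 1
Feb 3 23:00 start S5 → 2
Feb 4 05:00 start S4 → 3
Feb 4 06:00 end S5 → 2
Feb 4 06:00 start S1 → 3
Feb 4 09:00 start S6 → 4
Feb 4 10:00 end S3 → 3
Feb 4 12:00 end S1 → 2
Feb 4 15:00 end S4 → 1
Feb 4 19:00 end S6 → 0
Peak is 4, at Feb 4 09:00 (S1, S3, S4, S6).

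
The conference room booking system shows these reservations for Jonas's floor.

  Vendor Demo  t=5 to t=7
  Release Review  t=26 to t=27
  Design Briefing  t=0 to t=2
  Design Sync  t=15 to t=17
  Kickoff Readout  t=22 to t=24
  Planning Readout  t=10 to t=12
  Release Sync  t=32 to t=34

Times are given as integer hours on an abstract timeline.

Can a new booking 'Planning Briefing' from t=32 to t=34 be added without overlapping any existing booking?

No — it overlaps Release Sync

Design Briefing: ends t=2 at or before Planning Briefing starts t=32 → clear.
Vendor Demo: ends t=7 at or before Planning Briefing starts t=32 → clear.
Planning Readout: ends t=12 at or before Planning Briefing starts t=32 → clear.
Design Sync: ends t=17 at or before Planning Briefing starts t=32 → clear.
Kickoff Readout: ends t=24 at or before Planning Briefing starts t=32 → clear.
Release Review: ends t=27 at or before Planning Briefing starts t=32 → clear.
Release Sync: starts t=32 before Planning Briefing ends t=34, and ends t=34 after Planning Briefing starts t=32 → overlap.
Planning Briefing overlaps Release Sync.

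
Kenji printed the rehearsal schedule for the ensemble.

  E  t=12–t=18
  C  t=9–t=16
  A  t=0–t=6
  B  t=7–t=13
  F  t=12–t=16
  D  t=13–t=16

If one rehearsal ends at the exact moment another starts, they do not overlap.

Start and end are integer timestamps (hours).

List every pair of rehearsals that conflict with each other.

B & C, B & E, B & F, C & D, C & E, C & F, D & E, D & F, E & F

Sorted by start: A, B, C, E, F, D.
B starts after A ends, so nothing later overlaps A either.
C starts before B ends → B and C overlap.
E starts before B ends → B and E overlap.
F starts before B ends → B and F overlap.
D starts exactly when B ends (back-to-back, no overlap).
E starts before C ends → C and E overlap.
F starts before C ends → C and F overlap.
D starts before C ends → C and D overlap.
F starts before E ends → E and F overlap.
D starts before E ends → E and D overlap.
D starts before F ends → F and D overlap.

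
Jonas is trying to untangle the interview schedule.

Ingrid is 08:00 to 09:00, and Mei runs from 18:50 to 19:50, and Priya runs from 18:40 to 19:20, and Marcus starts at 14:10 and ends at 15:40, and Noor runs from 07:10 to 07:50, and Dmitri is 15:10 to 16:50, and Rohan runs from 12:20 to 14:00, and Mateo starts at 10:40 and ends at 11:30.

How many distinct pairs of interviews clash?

Sorted by start: Noor, Ingrid, Mateo, Rohan, Marcus, Dmitri, Priya, Mei.
Ingrid starts after Noor ends — done with Noor.
Mateo starts after Ingrid ends — done with Ingrid.
Rohan starts after Mateo ends — done with Mateo.
Marcus starts after Rohan ends — done with Rohan.
Dmitri starts before Marcus ends → Marcus and Dmitri overlap.
Priya starts after Marcus ends — done with Marcus.
Priya starts after Dmitri ends — done with Dmitri.
Mei starts before Priya ends → Priya and Mei overlap.
Overlapping pairs: Dmitri & Marcus, Mei & Priya — 2 in total.

2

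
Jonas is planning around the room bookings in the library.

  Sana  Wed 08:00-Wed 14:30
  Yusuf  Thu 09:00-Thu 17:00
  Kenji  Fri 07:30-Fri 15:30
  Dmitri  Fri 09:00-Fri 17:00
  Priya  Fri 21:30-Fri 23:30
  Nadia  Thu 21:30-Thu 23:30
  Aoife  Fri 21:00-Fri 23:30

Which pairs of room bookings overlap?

Aoife & Priya, Dmitri & Kenji

Sorted by start: Sana, Yusuf, Nadia, Kenji, Dmitri, Aoife, Priya.
Yusuf starts after Sana ends, so nothing later overlaps Sana either.
Nadia starts after Yusuf ends, so nothing later overlaps Yusuf either.
Kenji starts after Nadia ends, so nothing later overlaps Nadia either.
Dmitri starts before Kenji ends → Kenji and Dmitri overlap.
Aoife starts after Kenji ends, so nothing later overlaps Kenji either.
Aoife starts after Dmitri ends, so nothing later overlaps Dmitri either.
Priya starts before Aoife ends → Aoife and Priya overlap.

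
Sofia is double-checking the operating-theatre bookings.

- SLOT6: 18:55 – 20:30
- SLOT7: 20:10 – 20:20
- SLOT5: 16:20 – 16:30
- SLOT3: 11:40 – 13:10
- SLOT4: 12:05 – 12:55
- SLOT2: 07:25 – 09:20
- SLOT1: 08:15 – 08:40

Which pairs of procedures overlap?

Sorted by start: SLOT2, SLOT1, SLOT3, SLOT4, SLOT5, SLOT6, SLOT7.
SLOT1 starts before SLOT2 ends → SLOT2 and SLOT1 overlap.
SLOT3 starts after SLOT2 ends, so nothing later overlaps SLOT2 either.
SLOT3 starts after SLOT1 ends, so nothing later overlaps SLOT1 either.
SLOT4 starts before SLOT3 ends → SLOT3 and SLOT4 overlap.
SLOT5 starts after SLOT3 ends, so nothing later overlaps SLOT3 either.
SLOT5 starts after SLOT4 ends, so nothing later overlaps SLOT4 either.
SLOT6 starts after SLOT5 ends, so nothing later overlaps SLOT5 either.
SLOT7 starts before SLOT6 ends → SLOT6 and SLOT7 overlap.

SLOT1 & SLOT2, SLOT3 & SLOT4, SLOT6 & SLOT7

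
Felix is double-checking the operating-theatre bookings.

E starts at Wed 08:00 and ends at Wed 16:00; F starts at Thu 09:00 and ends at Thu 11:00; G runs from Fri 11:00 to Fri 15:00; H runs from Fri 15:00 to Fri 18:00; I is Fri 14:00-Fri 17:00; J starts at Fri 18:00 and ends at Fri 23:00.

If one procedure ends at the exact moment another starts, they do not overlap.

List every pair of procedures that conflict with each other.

G & I, H & I

Sorted by start: E, F, G, I, H, J.
F starts after E ends, so E has no further overlaps.
G starts after F ends, so F has no further overlaps.
I starts before G ends → G and I overlap.
H starts exactly when G ends (back-to-back, no overlap), so G has no further overlaps.
H starts before I ends → I and H overlap.
J starts after I ends.
J starts exactly when H ends (back-to-back, no overlap).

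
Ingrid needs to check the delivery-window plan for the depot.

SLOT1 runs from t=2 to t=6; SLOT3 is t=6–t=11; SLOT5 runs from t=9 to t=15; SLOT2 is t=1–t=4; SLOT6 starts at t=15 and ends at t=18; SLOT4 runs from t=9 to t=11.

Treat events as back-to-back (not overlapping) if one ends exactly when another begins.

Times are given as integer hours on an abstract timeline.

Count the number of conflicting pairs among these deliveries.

Sorted by start: SLOT2, SLOT1, SLOT3, SLOT4, SLOT5, SLOT6.
SLOT1 starts before SLOT2 ends → SLOT2 and SLOT1 overlap.
SLOT3 starts after SLOT2 ends; SLOT2 is clear from here.
SLOT3 starts exactly when SLOT1 ends (back-to-back, no overlap); SLOT1 is clear from here.
SLOT4 starts before SLOT3 ends → SLOT3 and SLOT4 overlap.
SLOT5 starts before SLOT3 ends → SLOT3 and SLOT5 overlap.
SLOT6 starts after SLOT3 ends.
SLOT5 starts before SLOT4 ends → SLOT4 and SLOT5 overlap.
SLOT6 starts after SLOT4 ends.
SLOT6 starts exactly when SLOT5 ends (back-to-back, no overlap).
Overlapping pairs: SLOT1 & SLOT2, SLOT3 & SLOT4, SLOT3 & SLOT5, SLOT4 & SLOT5 — 4 in total.

4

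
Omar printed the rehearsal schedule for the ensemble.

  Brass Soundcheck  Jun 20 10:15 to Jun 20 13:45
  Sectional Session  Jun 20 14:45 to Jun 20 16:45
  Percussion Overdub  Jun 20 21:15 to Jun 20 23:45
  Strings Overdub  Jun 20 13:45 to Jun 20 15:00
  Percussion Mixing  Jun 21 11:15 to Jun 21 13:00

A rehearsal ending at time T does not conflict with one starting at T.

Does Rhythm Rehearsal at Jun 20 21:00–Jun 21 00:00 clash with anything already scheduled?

Yes — it overlaps Percussion Overdub

Brass Soundcheck: ends Jun 20 13:45 at or before Rhythm Rehearsal starts Jun 20 21:00 → clear.
Strings Overdub: ends Jun 20 15:00 at or before Rhythm Rehearsal starts Jun 20 21:00 → clear.
Sectional Session: ends Jun 20 16:45 at or before Rhythm Rehearsal starts Jun 20 21:00 → clear.
Percussion Overdub: starts Jun 20 21:15 before Rhythm Rehearsal ends Jun 21 00:00, and ends Jun 20 23:45 after Rhythm Rehearsal starts Jun 20 21:00 → overlap.
Percussion Mixing: starts Jun 21 11:15 at or after Rhythm Rehearsal ends Jun 21 00:00 → clear.
Rhythm Rehearsal overlaps Percussion Overdub.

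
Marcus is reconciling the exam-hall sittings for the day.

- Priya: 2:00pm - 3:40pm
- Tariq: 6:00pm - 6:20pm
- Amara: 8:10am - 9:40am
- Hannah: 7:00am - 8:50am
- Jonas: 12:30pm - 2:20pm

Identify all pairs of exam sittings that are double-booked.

Amara & Hannah, Jonas & Priya

Sorted by start: Hannah, Amara, Jonas, Priya, Tariq.
Amara starts before Hannah ends → Hannah and Amara overlap.
Jonas starts after Hannah ends — done with Hannah.
Jonas starts after Amara ends — done with Amara.
Priya starts before Jonas ends → Jonas and Priya overlap.
Tariq starts after Jonas ends.
Tariq starts after Priya ends.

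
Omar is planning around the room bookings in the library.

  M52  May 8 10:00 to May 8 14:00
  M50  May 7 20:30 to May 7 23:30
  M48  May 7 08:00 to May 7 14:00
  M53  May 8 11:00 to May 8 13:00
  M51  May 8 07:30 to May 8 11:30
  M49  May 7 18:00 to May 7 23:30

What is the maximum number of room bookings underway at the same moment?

Sweep the timeline, counting +1 at each start and −1 at each end (ends before starts at a tie):
May 7 08:00 start M48 → 1
May 7 14:00 end M48 → 0
May 7 18:00 start M49 → 1
May 7 20:30 start M50 → 2
May 7 23:30 end M49 → 1
May 7 23:30 end M50 → 0
May 8 07:30 start M51 → 1
May 8 10:00 start M52 → 2
May 8 11:00 start M53 → 3
May 8 11:30 end M51 → 2
May 8 13:00 end M53 → 1
May 8 14:00 end M52 → 0
Peak is 3, at May 8 11:00 (M51, M52, M53).

3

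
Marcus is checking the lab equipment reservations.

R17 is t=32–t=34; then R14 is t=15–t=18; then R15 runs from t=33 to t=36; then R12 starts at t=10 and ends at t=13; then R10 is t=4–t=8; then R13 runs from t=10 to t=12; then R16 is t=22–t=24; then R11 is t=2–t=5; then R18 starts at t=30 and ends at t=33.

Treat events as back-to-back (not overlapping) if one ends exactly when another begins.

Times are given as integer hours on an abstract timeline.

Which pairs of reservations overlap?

R10 & R11, R12 & R13, R15 & R17, R17 & R18

Sorted by start: R11, R10, R12, R13, R14, R16, R18, R17, R15.
R10 starts before R11 ends → R11 and R10 overlap.
R12 starts after R11 ends, so R11 has no further overlaps.
R12 starts after R10 ends, so R10 has no further overlaps.
R13 starts before R12 ends → R12 and R13 overlap.
R14 starts after R12 ends, so R12 has no further overlaps.
R14 starts after R13 ends, so R13 has no further overlaps.
R16 starts after R14 ends, so R14 has no further overlaps.
R18 starts after R16 ends, so R16 has no further overlaps.
R17 starts before R18 ends → R18 and R17 overlap.
R15 starts exactly when R18 ends (back-to-back, no overlap).
R15 starts before R17 ends → R17 and R15 overlap.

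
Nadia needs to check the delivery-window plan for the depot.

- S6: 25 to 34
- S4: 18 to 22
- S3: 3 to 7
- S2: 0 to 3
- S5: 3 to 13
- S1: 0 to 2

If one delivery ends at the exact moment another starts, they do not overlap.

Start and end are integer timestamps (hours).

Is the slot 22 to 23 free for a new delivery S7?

S1: ends 2 at or before S7 starts 22 → clear.
S2: ends 3 at or before S7 starts 22 → clear.
S3: ends 7 at or before S7 starts 22 → clear.
S5: ends 13 at or before S7 starts 22 → clear.
S4: ends 22 at or before S7 starts 22 → clear.
S6: starts 25 at or after S7 ends 23 → clear.

Yes — the slot is free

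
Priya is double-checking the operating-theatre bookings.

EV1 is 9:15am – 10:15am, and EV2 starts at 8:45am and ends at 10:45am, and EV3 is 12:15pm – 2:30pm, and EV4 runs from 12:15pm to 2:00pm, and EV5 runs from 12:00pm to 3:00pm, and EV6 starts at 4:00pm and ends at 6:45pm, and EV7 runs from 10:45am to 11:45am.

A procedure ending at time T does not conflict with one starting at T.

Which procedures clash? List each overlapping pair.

EV1 & EV2, EV3 & EV4, EV3 & EV5, EV4 & EV5

Check each pair: they overlap iff neither finishes before the other starts.
Sorted by start: EV2, EV1, EV7, EV5, EV3, EV4, EV6.
EV1 starts before EV2 ends → EV2 and EV1 overlap.
EV7 starts exactly when EV2 ends (back-to-back, no overlap), so nothing later overlaps EV2 either.
EV7 starts after EV1 ends, so nothing later overlaps EV1 either.
EV5 starts after EV7 ends, so nothing later overlaps EV7 either.
EV3 starts before EV5 ends → EV5 and EV3 overlap.
EV4 starts before EV5 ends → EV5 and EV4 overlap.
EV6 starts after EV5 ends.
EV4 starts before EV3 ends → EV3 and EV4 overlap.
EV6 starts after EV3 ends.
EV6 starts after EV4 ends.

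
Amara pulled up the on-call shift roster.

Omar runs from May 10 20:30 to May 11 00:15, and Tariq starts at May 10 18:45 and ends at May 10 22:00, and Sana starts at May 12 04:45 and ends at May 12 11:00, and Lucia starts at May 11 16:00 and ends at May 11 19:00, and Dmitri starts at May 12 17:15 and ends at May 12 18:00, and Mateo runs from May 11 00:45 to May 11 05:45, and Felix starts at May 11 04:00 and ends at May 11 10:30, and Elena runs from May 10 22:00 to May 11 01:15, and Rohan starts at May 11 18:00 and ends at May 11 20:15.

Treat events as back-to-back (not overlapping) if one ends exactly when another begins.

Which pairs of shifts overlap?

Elena & Mateo, Elena & Omar, Felix & Mateo, Lucia & Rohan, Omar & Tariq

Sorted by start: Tariq, Omar, Elena, Mateo, Felix, Lucia, Rohan, Sana, Dmitri.
Omar starts before Tariq ends → Tariq and Omar overlap.
Elena starts exactly when Tariq ends (back-to-back, no overlap) — done with Tariq.
Elena starts before Omar ends → Omar and Elena overlap.
Mateo starts after Omar ends — done with Omar.
Mateo starts before Elena ends → Elena and Mateo overlap.
Felix starts after Elena ends — done with Elena.
Felix starts before Mateo ends → Mateo and Felix overlap.
Lucia starts after Mateo ends — done with Mateo.
Lucia starts after Felix ends — done with Felix.
Rohan starts before Lucia ends → Lucia and Rohan overlap.
Sana starts after Lucia ends — done with Lucia.
Sana starts after Rohan ends — done with Rohan.
Dmitri starts after Sana ends.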